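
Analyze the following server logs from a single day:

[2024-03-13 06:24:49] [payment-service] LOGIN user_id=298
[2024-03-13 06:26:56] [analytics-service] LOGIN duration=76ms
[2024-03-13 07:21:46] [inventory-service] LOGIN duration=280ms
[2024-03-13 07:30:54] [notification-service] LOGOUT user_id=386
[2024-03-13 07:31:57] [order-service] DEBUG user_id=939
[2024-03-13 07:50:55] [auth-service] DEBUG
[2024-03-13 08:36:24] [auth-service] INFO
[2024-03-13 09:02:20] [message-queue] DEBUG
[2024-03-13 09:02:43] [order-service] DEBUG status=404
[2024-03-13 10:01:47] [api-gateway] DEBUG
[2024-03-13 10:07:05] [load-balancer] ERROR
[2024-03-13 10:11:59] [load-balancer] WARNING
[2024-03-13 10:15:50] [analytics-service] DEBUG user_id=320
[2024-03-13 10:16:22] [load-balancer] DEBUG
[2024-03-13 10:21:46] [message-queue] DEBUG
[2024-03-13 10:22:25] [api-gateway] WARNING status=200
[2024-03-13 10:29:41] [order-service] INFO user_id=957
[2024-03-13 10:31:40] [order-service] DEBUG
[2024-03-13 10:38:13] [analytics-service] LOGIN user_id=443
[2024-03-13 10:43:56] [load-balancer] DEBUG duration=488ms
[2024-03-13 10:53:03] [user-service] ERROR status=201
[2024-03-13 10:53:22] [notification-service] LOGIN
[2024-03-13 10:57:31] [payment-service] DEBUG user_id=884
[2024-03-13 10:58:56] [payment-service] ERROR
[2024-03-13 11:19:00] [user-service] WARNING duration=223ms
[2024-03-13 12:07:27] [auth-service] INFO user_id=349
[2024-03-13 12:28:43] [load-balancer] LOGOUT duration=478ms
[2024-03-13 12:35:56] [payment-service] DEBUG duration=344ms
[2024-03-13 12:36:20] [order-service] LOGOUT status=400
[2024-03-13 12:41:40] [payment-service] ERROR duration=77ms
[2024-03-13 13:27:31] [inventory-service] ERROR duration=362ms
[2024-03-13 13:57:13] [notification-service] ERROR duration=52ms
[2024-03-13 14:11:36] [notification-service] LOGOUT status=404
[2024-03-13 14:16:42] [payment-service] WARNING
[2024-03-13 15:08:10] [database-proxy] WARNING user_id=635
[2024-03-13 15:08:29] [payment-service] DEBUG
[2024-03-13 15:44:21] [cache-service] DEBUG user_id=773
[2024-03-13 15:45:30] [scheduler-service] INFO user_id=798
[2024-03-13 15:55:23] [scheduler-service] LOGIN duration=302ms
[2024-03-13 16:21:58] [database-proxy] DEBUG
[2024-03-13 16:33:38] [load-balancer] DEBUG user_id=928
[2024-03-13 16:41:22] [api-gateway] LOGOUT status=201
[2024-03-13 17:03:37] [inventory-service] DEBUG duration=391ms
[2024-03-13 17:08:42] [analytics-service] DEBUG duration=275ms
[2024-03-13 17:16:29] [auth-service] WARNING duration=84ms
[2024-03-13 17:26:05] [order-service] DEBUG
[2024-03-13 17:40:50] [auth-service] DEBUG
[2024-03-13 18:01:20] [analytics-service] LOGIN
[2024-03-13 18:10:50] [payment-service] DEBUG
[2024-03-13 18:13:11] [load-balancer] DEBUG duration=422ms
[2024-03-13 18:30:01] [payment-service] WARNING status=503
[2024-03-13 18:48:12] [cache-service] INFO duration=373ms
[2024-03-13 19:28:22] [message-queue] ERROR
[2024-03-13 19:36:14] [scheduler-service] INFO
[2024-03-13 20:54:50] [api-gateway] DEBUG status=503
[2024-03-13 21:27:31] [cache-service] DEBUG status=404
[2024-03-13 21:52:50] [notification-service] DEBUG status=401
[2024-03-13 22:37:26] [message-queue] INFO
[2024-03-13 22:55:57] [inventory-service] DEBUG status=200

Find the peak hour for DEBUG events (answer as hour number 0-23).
10

To find the peak hour:

1. Group all DEBUG events by hour
2. Count events in each hour
3. Find hour with maximum count
4. Peak hour: 10 (with 7 events)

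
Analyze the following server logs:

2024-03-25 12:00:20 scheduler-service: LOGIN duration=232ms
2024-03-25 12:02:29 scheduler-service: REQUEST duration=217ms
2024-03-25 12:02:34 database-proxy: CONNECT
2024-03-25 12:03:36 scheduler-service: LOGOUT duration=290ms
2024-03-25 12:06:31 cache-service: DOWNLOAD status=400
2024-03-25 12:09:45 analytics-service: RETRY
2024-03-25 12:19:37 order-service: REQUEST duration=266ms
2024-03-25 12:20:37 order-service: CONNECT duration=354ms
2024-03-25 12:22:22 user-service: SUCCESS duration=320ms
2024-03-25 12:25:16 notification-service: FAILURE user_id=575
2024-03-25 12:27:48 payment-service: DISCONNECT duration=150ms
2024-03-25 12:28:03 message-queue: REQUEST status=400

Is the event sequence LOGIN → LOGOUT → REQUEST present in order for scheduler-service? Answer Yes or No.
No

To verify sequence order:

1. Find all events in sequence LOGIN → LOGOUT → REQUEST for scheduler-service
2. Extract their timestamps
3. Check if timestamps are in ascending order
4. Result: No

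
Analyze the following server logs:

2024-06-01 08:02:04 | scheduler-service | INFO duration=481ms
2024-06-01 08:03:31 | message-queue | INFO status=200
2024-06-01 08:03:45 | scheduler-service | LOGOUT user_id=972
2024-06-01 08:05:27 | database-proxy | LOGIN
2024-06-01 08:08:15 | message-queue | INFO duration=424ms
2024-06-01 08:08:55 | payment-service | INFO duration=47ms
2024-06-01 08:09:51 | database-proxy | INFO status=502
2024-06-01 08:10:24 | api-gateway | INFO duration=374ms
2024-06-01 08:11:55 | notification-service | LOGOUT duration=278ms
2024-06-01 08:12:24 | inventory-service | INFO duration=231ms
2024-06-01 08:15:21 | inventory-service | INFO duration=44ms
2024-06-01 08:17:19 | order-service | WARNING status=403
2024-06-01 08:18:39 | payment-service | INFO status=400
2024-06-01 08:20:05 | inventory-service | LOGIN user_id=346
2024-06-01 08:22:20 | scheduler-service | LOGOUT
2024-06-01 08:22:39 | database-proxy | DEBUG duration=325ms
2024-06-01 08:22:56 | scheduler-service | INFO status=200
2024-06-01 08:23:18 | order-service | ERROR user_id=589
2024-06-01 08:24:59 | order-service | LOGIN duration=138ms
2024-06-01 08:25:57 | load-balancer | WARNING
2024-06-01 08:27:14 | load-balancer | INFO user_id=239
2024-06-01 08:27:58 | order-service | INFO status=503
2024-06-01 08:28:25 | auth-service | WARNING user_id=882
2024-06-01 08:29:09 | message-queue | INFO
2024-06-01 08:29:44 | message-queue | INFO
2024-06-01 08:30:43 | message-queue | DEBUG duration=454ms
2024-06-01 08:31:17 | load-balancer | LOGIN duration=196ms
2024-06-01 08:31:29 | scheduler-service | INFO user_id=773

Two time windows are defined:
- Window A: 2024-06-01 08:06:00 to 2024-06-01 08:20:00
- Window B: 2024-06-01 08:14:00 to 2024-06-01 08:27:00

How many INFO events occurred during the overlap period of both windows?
2

To find overlap events:

1. Window A: 2024-06-01 08:06:00 to 2024-06-01 08:20:00
2. Window B: 2024-06-01 08:14:00 to 2024-06-01 08:27:00
3. Overlap period: 2024-06-01 08:14:00 to 2024-06-01 08:20:00
4. Count INFO events in overlap: 2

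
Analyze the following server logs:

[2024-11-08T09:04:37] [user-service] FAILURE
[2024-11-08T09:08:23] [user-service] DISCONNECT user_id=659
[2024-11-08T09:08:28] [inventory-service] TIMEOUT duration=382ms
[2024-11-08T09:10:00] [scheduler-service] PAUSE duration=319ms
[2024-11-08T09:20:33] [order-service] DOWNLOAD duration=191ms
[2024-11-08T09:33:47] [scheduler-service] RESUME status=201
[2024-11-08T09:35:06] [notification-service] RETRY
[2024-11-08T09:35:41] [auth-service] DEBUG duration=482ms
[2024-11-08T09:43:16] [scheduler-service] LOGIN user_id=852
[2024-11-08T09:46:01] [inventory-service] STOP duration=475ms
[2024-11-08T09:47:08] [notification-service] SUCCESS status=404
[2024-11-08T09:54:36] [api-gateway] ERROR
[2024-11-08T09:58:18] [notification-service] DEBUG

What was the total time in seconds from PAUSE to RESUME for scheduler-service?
1427

To calculate state duration:

1. Find PAUSE event for scheduler-service: 2024-11-08T09:10:00
2. Find RESUME event for scheduler-service: 2024-11-08T09:33:47
3. Calculate duration: 2024-11-08T09:33:47 - 2024-11-08T09:10:00 = 1427 seconds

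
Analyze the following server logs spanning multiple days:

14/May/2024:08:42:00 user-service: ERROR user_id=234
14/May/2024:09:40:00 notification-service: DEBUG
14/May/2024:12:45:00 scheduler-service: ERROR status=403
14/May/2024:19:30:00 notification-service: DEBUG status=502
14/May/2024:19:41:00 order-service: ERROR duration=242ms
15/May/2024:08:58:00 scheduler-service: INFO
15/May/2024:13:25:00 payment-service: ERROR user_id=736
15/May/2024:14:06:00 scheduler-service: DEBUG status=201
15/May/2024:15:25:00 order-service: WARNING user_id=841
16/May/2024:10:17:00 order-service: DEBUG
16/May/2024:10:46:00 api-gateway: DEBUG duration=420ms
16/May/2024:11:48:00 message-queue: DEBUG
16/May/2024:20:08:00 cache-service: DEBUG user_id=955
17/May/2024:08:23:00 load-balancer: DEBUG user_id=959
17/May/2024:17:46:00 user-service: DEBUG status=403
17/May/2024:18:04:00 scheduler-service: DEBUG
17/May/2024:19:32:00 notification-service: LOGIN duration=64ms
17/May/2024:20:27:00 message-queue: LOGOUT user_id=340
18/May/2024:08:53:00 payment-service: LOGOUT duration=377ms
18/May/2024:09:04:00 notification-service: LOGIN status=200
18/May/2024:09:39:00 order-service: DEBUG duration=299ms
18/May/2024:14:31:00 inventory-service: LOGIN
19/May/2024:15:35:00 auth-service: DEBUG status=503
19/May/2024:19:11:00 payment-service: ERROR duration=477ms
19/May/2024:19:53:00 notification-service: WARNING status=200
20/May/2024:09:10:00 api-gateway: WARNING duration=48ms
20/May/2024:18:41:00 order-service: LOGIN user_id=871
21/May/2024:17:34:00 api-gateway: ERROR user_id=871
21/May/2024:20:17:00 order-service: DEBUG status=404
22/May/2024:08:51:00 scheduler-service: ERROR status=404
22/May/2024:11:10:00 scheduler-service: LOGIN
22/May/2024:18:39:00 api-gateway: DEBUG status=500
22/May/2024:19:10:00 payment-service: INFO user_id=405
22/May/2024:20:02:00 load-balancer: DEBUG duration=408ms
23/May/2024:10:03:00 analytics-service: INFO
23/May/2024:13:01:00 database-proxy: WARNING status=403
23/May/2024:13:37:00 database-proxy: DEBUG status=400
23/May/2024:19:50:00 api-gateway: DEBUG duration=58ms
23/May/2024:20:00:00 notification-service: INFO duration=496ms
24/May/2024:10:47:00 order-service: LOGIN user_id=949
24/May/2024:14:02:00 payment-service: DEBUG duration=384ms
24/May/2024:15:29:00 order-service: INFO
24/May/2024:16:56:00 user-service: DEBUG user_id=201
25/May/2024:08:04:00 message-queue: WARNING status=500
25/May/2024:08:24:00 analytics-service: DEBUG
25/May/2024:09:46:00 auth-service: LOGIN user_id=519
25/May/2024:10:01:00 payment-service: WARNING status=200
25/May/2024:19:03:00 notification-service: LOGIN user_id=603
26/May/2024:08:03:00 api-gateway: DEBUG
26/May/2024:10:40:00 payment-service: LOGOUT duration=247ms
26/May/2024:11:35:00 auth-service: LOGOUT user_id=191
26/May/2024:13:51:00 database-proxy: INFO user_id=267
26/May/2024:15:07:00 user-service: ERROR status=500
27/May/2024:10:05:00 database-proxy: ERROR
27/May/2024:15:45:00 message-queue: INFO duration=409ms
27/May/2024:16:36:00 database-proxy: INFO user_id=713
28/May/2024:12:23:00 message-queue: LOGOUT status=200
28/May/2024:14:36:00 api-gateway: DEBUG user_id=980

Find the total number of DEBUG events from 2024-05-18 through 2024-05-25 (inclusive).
10

To filter by date range:

1. Date range: 2024-05-18 through 2024-05-25, both dates inclusive
2. Filter for DEBUG events whose date falls in this range
3. Count matching events: 10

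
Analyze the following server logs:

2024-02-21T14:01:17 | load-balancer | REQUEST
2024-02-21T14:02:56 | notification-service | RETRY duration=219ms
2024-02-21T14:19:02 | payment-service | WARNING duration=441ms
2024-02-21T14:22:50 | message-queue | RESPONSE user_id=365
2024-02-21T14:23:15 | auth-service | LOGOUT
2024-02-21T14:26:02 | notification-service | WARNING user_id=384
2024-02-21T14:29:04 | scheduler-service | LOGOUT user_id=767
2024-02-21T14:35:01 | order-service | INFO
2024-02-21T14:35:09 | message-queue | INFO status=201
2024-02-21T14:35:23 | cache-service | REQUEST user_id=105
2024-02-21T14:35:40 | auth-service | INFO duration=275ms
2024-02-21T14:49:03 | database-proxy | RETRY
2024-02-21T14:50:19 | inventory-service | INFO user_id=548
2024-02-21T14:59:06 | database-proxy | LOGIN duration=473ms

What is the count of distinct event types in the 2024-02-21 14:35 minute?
2

To count unique event types:

1. Filter events in the minute starting at 2024-02-21 14:35
2. Extract event types from matching entries
3. Count unique types: 2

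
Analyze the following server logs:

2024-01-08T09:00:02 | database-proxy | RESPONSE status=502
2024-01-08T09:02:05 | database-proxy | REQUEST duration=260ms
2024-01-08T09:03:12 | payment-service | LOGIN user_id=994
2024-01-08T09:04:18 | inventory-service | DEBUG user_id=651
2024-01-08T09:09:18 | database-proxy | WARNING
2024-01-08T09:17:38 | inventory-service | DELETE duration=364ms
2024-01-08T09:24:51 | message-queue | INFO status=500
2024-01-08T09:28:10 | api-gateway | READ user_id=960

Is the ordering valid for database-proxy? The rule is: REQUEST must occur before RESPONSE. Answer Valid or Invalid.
Invalid

To validate ordering:

1. Required order: REQUEST → RESPONSE
2. Rule: REQUEST must occur before RESPONSE
3. Check actual order of events for database-proxy
4. Result: Invalid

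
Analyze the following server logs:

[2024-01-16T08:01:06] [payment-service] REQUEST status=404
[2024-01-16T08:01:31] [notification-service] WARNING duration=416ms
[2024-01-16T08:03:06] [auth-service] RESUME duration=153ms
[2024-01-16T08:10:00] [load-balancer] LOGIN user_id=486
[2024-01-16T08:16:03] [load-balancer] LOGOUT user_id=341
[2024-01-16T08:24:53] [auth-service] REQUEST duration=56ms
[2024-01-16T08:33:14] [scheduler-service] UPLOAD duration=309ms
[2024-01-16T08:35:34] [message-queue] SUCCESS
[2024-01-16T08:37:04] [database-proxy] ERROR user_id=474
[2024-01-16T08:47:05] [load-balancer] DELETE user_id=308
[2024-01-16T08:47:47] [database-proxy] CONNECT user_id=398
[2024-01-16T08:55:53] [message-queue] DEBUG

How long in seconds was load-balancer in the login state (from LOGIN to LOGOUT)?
363

To calculate state duration:

1. Find LOGIN event for load-balancer: 2024-01-16T08:10:00
2. Find LOGOUT event for load-balancer: 2024-01-16T08:16:03
3. Calculate duration: 2024-01-16T08:16:03 - 2024-01-16T08:10:00 = 363 seconds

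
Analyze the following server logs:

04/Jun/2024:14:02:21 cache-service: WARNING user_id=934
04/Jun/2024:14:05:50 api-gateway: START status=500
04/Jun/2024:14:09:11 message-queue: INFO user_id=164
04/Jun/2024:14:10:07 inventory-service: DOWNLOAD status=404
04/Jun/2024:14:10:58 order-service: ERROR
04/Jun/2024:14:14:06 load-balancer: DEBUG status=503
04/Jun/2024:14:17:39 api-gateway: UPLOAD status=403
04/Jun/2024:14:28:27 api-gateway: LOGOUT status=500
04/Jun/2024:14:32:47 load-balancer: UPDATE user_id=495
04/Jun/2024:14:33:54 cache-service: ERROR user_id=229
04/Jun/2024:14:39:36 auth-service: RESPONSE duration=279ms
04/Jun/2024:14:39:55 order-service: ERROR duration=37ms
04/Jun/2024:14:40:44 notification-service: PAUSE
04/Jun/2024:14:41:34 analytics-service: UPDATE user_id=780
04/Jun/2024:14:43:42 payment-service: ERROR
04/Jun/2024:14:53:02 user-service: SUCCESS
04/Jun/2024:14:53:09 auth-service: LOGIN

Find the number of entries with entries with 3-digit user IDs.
5

To find matching entries:

1. Pattern to match: entries with 3-digit user IDs
2. Scan each log entry for the pattern
3. Count matches: 5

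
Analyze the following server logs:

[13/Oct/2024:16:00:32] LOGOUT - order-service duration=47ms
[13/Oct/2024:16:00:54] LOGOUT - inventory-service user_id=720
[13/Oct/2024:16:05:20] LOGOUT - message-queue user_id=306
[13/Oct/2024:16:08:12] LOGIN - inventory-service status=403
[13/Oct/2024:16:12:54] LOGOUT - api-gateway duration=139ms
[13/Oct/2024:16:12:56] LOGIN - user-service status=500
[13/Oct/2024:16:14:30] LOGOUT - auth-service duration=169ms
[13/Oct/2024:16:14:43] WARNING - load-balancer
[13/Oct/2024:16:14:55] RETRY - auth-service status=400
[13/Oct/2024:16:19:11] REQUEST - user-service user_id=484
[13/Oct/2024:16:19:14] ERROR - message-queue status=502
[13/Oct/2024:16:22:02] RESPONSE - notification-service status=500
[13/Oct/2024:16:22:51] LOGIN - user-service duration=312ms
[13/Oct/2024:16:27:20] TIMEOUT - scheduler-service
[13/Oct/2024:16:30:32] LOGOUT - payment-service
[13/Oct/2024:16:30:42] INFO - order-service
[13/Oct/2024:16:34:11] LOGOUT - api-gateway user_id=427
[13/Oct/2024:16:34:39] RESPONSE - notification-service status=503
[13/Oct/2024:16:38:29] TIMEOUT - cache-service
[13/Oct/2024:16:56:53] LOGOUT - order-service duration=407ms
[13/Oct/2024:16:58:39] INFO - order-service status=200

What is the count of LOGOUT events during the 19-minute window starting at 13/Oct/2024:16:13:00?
2

To count events in the time window:

1. Window boundaries: 13/Oct/2024:16:13:00 to 13/Oct/2024:16:32:00
2. Filter for LOGOUT events within this window
3. Count matching events: 2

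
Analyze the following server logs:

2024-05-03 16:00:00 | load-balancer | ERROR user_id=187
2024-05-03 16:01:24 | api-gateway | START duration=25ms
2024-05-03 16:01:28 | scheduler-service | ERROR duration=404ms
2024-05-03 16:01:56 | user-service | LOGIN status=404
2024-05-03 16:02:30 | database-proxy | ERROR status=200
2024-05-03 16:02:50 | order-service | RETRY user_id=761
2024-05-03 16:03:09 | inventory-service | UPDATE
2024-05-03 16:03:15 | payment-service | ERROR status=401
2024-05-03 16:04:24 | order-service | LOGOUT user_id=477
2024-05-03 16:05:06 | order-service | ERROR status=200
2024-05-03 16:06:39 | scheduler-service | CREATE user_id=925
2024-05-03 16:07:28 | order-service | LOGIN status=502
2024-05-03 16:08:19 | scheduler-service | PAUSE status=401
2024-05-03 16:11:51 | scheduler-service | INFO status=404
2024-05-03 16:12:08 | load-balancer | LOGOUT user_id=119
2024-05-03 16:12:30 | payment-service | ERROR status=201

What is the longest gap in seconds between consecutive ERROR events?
444

To find the longest gap:

1. Extract all ERROR events in chronological order
2. Calculate time differences between consecutive events
3. Find the maximum difference
4. Longest gap: 444 seconds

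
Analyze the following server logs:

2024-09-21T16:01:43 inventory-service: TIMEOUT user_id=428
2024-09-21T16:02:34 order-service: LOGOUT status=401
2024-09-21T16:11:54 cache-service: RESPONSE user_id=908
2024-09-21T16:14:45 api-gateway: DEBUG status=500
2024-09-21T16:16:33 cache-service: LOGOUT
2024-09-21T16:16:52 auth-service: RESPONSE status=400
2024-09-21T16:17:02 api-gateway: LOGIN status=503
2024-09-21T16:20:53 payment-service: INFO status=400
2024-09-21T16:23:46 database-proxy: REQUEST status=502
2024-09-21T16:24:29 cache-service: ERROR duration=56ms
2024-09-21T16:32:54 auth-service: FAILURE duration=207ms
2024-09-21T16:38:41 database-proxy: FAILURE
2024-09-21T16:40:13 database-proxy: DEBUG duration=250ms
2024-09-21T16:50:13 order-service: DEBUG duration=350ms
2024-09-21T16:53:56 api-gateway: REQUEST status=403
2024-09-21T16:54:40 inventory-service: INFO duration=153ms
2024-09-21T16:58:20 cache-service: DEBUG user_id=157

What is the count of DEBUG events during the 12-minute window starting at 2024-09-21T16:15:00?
0

To count events in the time window:

1. Window boundaries: 2024-09-21T16:15:00 to 2024-09-21T16:27:00
2. Filter for DEBUG events within this window
3. Count matching events: 0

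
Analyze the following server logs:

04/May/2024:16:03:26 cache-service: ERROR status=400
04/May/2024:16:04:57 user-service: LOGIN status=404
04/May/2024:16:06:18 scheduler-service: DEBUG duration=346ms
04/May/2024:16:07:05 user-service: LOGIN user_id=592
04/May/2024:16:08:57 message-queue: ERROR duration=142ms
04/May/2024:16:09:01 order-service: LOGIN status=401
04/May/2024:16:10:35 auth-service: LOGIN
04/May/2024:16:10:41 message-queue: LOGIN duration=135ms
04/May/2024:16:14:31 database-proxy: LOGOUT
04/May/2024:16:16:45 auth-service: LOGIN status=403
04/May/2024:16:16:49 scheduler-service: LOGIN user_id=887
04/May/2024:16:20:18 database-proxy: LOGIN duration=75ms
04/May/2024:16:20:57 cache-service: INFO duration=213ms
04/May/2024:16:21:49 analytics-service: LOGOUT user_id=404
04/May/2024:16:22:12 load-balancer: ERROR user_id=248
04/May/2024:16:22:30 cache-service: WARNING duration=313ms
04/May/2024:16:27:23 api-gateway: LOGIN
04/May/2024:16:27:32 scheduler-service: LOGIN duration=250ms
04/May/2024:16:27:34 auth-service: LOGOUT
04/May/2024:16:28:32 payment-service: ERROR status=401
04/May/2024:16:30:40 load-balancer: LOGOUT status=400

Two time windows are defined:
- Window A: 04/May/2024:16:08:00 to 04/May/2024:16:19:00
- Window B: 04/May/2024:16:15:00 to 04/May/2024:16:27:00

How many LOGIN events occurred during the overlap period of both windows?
2

To find overlap events:

1. Window A: 04/May/2024:16:08:00 to 04/May/2024:16:19:00
2. Window B: 04/May/2024:16:15:00 to 04/May/2024:16:27:00
3. Overlap period: 04/May/2024:16:15:00 to 04/May/2024:16:19:00
4. Count LOGIN events in overlap: 2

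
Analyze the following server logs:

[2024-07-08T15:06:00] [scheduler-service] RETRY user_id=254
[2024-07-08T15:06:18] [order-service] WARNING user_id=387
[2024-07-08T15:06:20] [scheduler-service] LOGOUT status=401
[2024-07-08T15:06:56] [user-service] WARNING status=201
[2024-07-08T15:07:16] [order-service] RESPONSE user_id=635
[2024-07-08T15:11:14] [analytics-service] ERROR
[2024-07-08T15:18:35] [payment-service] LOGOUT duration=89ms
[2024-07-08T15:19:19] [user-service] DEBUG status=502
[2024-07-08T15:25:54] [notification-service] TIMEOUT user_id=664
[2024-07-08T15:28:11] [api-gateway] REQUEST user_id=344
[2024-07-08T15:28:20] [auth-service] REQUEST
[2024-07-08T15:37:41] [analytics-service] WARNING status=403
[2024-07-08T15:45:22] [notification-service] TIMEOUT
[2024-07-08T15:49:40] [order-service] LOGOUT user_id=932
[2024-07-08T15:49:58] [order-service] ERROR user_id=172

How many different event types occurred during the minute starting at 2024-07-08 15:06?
3

To count unique event types:

1. Filter events in the minute starting at 2024-07-08 15:06
2. Extract event types from matching entries
3. Count unique types: 3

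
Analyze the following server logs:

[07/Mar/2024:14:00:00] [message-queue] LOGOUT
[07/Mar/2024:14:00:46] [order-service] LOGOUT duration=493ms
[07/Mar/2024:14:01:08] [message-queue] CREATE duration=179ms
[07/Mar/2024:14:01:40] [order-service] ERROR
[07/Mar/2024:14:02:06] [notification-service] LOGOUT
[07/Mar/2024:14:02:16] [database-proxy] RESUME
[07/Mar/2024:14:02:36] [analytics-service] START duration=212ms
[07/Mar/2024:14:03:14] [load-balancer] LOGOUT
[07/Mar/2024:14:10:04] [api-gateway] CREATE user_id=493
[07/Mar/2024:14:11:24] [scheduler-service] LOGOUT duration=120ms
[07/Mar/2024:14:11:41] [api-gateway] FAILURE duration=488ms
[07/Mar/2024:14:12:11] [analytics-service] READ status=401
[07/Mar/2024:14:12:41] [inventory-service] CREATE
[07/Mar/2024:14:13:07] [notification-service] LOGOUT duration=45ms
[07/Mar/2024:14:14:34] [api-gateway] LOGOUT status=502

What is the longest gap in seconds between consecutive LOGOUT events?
490

To find the longest gap:

1. Extract all LOGOUT events in chronological order
2. Calculate time differences between consecutive events
3. Find the maximum difference
4. Longest gap: 490 seconds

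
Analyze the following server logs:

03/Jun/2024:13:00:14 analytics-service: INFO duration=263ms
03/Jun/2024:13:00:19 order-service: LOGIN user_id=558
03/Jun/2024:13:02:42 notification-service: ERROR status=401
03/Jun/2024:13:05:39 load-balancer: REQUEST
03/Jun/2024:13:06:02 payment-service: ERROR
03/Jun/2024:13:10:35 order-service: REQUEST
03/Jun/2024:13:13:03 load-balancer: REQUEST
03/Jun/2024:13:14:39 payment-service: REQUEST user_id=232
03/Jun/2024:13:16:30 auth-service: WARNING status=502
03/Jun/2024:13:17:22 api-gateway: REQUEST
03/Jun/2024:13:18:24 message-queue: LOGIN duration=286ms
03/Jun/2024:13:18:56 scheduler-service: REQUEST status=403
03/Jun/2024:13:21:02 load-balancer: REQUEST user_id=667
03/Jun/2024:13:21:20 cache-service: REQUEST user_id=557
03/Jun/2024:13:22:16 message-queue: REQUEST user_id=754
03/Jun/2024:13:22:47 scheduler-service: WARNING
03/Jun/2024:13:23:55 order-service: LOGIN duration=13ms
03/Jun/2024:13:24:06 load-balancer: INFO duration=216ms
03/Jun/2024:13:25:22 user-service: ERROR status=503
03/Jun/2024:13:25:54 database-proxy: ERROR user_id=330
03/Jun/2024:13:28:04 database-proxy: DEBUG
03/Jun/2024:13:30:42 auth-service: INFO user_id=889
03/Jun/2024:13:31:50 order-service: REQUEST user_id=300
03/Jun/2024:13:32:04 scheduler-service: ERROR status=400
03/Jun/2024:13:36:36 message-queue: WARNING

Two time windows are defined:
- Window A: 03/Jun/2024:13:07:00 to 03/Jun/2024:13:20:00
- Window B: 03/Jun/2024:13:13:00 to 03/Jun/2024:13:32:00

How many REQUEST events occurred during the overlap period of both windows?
4

To find overlap events:

1. Window A: 03/Jun/2024:13:07:00 to 03/Jun/2024:13:20:00
2. Window B: 03/Jun/2024:13:13:00 to 03/Jun/2024:13:32:00
3. Overlap period: 03/Jun/2024:13:13:00 to 03/Jun/2024:13:20:00
4. Count REQUEST events in overlap: 4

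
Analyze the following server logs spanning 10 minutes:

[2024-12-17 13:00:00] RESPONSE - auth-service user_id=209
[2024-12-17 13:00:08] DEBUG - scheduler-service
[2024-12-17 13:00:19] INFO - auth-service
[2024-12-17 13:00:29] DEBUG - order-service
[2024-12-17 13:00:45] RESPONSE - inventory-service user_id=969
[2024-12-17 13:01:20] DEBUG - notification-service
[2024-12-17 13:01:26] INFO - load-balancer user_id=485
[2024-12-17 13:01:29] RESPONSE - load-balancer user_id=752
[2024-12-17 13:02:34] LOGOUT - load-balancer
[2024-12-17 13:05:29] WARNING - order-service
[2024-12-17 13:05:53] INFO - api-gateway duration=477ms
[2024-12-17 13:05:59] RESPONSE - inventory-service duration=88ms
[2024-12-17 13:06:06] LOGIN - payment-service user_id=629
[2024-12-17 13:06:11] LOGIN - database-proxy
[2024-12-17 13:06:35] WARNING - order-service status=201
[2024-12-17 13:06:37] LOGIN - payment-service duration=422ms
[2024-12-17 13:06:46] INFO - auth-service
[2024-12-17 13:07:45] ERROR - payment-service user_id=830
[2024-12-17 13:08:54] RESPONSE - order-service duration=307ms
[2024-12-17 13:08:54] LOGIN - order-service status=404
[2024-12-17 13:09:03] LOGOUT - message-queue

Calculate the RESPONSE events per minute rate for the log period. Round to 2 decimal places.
0.5

To calculate the rate:

1. Count total RESPONSE events: 5
2. Total time period: 10 minutes
3. Rate = 5 / 10 = 0.5 events per minute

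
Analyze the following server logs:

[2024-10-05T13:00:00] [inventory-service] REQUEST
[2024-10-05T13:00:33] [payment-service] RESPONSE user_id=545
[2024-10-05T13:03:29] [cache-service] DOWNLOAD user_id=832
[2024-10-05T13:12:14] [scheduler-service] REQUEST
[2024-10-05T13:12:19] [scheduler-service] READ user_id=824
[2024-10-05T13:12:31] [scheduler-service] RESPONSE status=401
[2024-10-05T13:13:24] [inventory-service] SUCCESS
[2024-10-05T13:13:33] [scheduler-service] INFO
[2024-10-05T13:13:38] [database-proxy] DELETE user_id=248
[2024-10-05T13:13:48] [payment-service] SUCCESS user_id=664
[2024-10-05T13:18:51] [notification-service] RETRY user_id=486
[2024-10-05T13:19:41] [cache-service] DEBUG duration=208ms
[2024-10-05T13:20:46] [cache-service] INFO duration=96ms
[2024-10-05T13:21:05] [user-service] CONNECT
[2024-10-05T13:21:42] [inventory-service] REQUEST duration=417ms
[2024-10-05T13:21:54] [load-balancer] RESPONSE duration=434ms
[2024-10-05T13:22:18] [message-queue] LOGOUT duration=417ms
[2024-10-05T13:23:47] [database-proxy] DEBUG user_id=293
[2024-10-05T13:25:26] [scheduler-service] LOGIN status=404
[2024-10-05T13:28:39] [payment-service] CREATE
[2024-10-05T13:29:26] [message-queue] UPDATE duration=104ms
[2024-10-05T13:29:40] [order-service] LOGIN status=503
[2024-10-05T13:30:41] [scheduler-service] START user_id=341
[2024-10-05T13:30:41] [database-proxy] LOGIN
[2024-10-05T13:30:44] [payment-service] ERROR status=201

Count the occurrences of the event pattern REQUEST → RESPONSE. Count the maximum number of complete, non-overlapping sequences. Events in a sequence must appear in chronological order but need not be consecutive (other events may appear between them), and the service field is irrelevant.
3

To count sequences:

1. Look for pattern: REQUEST → RESPONSE
2. Greedily scan the log in chronological order, matching each sequence element in turn (ignoring service)
3. Each time the full pattern completes, increment the count and restart matching from the next event
4. Complete non-overlapping sequences found: 3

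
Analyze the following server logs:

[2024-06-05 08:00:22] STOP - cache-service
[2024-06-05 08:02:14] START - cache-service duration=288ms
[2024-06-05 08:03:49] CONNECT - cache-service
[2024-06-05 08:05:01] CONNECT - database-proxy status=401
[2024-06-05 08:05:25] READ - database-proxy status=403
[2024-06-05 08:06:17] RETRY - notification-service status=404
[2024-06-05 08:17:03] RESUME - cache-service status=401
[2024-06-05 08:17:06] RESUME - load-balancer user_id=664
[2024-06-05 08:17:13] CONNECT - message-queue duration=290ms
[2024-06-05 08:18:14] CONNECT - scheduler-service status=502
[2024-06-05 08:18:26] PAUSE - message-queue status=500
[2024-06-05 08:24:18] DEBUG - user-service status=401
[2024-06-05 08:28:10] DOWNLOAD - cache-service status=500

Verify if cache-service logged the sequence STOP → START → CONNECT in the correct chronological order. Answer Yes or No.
Yes

To verify sequence order:

1. Find all events in sequence STOP → START → CONNECT for cache-service
2. Extract their timestamps
3. Check if timestamps are in ascending order
4. Result: Yes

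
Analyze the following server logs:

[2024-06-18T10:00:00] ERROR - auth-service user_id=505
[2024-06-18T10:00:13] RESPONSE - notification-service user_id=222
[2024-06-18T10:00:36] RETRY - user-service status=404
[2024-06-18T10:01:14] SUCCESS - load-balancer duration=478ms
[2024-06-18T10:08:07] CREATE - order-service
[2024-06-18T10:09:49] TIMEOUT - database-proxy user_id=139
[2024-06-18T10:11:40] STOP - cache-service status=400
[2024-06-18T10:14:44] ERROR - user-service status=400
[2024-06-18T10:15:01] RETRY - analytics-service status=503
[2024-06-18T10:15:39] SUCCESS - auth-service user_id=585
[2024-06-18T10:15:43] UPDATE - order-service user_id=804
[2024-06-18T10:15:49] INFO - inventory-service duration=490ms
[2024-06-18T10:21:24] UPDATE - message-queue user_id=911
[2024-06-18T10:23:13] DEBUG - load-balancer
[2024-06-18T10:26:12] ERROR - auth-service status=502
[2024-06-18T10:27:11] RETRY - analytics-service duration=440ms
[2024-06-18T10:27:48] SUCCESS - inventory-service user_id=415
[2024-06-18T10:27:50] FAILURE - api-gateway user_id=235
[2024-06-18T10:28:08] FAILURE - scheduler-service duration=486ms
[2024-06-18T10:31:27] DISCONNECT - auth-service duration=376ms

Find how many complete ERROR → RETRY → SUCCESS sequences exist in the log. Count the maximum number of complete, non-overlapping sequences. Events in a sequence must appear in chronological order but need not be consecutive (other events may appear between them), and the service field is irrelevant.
3

To count sequences:

1. Look for pattern: ERROR → RETRY → SUCCESS
2. Greedily scan the log in chronological order, matching each sequence element in turn (ignoring service)
3. Each time the full pattern completes, increment the count and restart matching from the next event
4. Complete non-overlapping sequences found: 3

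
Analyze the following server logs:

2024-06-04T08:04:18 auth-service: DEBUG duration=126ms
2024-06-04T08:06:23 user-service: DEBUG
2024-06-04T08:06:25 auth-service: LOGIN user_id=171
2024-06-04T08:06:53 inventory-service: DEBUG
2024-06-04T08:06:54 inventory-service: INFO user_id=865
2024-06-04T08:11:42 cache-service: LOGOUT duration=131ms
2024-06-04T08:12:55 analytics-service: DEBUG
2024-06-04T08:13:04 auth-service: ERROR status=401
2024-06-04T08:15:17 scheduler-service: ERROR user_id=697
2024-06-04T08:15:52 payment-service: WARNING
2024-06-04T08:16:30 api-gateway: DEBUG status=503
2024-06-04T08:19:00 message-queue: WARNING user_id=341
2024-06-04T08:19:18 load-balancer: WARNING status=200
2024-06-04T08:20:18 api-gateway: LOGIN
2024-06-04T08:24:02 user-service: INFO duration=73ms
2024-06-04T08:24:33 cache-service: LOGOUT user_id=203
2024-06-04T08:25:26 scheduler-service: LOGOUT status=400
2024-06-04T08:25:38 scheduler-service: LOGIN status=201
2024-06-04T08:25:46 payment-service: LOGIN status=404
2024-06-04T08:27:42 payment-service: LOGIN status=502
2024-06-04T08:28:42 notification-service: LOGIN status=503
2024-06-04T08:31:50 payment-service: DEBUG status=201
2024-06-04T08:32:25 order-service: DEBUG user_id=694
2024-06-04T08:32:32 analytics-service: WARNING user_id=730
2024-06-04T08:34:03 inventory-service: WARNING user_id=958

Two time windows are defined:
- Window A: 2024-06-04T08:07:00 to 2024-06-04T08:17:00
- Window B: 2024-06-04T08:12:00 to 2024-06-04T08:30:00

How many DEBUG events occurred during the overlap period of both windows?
2

To find overlap events:

1. Window A: 2024-06-04T08:07:00 to 2024-06-04T08:17:00
2. Window B: 2024-06-04T08:12:00 to 2024-06-04T08:30:00
3. Overlap period: 2024-06-04T08:12:00 to 2024-06-04T08:17:00
4. Count DEBUG events in overlap: 2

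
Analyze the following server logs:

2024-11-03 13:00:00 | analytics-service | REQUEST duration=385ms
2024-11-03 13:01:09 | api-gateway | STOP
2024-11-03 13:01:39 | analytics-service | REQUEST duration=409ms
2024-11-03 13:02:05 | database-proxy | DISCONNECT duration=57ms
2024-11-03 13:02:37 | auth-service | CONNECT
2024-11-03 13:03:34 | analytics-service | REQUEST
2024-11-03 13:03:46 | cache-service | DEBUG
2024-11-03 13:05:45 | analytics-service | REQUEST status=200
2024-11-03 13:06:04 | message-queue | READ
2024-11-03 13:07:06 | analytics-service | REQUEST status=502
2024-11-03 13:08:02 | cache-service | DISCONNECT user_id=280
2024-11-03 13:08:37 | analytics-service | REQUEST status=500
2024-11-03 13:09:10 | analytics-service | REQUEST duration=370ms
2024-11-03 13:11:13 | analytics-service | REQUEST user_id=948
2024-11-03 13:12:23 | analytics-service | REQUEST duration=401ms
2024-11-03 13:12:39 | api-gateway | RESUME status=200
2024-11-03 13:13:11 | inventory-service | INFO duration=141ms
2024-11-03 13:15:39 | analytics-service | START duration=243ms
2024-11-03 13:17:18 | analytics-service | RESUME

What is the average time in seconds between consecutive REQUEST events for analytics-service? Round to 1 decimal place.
92.9

To calculate average interval:

1. Find all REQUEST events for analytics-service in order
2. Calculate time gaps between consecutive events
3. Compute mean of gaps: 743 / 8 = 92.9 seconds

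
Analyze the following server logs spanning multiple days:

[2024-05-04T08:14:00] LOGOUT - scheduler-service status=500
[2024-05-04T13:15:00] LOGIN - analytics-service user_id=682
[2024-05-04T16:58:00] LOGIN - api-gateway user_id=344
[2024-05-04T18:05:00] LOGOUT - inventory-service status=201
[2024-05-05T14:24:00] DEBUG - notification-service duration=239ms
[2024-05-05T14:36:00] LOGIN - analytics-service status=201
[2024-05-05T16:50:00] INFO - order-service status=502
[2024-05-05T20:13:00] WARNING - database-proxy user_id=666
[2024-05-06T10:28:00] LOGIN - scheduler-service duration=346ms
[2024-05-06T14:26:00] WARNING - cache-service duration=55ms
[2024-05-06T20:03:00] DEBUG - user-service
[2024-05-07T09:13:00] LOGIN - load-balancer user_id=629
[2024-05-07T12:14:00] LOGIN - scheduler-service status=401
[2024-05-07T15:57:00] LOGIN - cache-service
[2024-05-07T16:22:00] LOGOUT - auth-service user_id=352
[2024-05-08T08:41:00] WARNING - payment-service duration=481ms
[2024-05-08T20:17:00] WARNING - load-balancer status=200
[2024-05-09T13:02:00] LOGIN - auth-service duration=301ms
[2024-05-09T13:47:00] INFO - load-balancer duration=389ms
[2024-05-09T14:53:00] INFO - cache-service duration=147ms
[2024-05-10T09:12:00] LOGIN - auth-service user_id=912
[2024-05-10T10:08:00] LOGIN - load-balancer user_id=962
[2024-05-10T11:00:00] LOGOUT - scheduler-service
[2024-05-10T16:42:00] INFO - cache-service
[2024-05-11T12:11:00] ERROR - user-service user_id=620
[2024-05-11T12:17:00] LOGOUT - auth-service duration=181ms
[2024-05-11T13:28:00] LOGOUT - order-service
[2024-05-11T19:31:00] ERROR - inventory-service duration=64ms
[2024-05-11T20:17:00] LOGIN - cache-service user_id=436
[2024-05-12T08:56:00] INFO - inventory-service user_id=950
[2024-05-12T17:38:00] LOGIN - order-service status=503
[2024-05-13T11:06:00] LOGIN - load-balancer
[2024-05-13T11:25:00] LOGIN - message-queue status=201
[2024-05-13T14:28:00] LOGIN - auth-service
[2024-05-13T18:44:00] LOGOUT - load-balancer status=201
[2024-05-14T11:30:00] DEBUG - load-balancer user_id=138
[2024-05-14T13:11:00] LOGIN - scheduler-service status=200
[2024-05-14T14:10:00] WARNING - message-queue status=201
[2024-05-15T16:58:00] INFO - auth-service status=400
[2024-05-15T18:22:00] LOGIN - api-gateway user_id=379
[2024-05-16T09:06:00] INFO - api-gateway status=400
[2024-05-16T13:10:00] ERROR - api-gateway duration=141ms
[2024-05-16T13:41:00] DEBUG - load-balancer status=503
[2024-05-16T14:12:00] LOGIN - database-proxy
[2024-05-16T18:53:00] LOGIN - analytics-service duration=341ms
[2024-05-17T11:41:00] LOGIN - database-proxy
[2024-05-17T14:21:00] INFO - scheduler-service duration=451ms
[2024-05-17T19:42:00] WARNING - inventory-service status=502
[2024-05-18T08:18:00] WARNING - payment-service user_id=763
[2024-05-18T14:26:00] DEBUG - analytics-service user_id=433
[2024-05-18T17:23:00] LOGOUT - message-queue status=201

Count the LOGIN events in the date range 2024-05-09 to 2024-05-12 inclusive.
5

To filter by date range:

1. Date range: 2024-05-09 through 2024-05-12, both dates inclusive
2. Filter for LOGIN events whose date falls in this range
3. Count matching events: 5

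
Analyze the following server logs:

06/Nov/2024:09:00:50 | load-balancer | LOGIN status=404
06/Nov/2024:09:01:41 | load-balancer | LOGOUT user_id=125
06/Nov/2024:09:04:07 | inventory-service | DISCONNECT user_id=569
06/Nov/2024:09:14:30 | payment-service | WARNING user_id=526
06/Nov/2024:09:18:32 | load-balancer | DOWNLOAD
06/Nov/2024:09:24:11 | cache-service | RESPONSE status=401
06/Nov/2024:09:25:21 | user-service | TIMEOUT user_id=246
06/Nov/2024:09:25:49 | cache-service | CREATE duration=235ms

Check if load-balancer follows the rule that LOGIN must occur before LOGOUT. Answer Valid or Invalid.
Valid

To validate ordering:

1. Required order: LOGIN → LOGOUT
2. Rule: LOGIN must occur before LOGOUT
3. Check actual order of events for load-balancer
4. Result: Valid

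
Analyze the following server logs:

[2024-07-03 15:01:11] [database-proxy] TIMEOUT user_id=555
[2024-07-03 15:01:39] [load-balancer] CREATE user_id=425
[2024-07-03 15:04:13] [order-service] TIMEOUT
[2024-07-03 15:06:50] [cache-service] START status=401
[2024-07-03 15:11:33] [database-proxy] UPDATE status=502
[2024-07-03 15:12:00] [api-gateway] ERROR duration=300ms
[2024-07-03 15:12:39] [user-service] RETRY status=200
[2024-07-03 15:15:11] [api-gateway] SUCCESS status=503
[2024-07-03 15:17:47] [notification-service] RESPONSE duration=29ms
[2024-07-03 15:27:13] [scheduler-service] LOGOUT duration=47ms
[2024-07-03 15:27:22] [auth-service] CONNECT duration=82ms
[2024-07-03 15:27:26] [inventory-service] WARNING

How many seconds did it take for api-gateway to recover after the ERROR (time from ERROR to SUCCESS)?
191

To calculate recovery time:

1. Find ERROR event for api-gateway: 2024-07-03 15:12:00
2. Find next SUCCESS event for api-gateway: 2024-07-03 15:15:11
3. Recovery time: 2024-07-03 15:15:11 - 2024-07-03 15:12:00 = 191 seconds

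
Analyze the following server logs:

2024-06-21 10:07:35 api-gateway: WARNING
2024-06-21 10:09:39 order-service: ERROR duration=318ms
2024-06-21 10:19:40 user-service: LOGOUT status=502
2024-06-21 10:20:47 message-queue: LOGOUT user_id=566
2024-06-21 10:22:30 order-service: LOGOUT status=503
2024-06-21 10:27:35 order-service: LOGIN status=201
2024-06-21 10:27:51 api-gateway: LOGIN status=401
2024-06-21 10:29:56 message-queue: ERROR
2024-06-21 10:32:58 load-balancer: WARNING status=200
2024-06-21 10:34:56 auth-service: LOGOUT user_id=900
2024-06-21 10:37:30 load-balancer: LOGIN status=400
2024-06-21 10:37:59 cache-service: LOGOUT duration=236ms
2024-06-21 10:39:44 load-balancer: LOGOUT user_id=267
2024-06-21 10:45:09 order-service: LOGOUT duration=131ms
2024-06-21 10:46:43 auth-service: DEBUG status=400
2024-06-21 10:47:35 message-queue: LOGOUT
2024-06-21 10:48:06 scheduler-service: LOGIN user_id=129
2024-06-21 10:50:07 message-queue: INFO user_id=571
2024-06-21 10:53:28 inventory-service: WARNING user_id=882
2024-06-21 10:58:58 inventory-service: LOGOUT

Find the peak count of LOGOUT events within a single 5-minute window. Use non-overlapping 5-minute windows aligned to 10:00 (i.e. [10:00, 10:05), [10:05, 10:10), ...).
2

To find the burst window:

1. Divide the log period into non-overlapping 5-minute windows starting at 10:00
2. Count LOGOUT events in each window
3. Find the window with maximum count
4. Maximum events in a window: 2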